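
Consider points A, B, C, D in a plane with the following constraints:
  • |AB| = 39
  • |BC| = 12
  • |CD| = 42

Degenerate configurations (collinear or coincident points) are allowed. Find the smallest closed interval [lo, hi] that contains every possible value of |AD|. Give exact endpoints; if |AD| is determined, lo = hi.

|AD| ∈ [0, 93]  (≈ [0.0000, 93.0000])

|AB| ∈ {39}
|BC| ∈ {12}
|CD| ∈ {42}
|AC| ∈ [27, 51]
|BD| ∈ [30, 54]
|AD| ∈ [0, 93]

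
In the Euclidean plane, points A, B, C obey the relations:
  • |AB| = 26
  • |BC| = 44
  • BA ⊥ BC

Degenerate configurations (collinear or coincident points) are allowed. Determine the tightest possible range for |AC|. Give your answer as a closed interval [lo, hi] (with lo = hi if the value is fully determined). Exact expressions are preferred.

|AC| = 2·√(653)  (≈ 51.1077)

|AB| ∈ {26}
|BC| ∈ {44}
|AC| ∈ {2·√(653)}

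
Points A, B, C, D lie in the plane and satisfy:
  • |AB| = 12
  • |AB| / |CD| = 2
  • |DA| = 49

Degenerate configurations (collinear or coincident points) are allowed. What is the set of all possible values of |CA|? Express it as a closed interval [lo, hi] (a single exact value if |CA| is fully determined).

|AB| ∈ {12}
|AD| ∈ {49}
|CD| ∈ {6}
|BD| ∈ [37, 61]
|AC| ∈ [43, 55]
|BC| ∈ [31, 67]

|CA| ∈ [43, 55]  (≈ [43.0000, 55.0000])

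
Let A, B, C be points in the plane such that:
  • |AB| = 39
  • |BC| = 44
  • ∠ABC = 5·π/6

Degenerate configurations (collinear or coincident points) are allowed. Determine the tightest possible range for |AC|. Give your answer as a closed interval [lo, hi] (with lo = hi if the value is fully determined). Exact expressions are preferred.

|AB| ∈ {39}
|BC| ∈ {44}
|AC| ∈ {√(1716·√(3) + 3457)}

|AC| = √(1716·√(3) + 3457)  (≈ 80.1823)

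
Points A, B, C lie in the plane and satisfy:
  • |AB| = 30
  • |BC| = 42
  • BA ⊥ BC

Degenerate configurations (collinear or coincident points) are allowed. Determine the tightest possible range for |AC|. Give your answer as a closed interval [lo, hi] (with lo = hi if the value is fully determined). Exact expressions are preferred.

|AB| ∈ {30}
|BC| ∈ {42}
|AC| ∈ {6·√(74)}

|AC| = 6·√(74)  (≈ 51.6140)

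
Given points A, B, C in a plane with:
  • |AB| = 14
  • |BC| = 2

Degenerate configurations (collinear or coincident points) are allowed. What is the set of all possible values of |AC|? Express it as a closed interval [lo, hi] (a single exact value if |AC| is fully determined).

|AC| ∈ [12, 16]  (≈ [12.0000, 16.0000])

|AB| ∈ {14}
|BC| ∈ {2}
|AC| ∈ [12, 16]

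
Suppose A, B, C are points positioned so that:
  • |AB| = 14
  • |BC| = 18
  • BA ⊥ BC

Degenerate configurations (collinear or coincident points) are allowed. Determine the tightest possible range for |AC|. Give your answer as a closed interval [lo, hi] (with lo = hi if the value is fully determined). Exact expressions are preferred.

|AC| = 2·√(130)  (≈ 22.8035)

|AB| ∈ {14}
|BC| ∈ {18}
|AC| ∈ {2·√(130)}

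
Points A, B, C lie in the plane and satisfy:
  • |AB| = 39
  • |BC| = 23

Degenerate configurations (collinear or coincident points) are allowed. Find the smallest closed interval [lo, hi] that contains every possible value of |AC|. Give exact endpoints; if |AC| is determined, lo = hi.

|AB| ∈ {39}
|BC| ∈ {23}
|AC| ∈ [16, 62]

|AC| ∈ [16, 62]  (≈ [16.0000, 62.0000])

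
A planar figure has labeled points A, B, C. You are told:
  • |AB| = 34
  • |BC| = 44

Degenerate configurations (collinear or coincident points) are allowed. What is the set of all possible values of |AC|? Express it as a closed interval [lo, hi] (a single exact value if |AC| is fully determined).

|AB| ∈ {34}
|BC| ∈ {44}
|AC| ∈ [10, 78]

|AC| ∈ [10, 78]  (≈ [10.0000, 78.0000])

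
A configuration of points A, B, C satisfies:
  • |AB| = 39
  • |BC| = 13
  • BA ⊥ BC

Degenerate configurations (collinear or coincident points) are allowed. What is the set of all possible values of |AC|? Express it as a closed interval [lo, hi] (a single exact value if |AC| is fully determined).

|AC| = 13·√(10)  (≈ 41.1096)

|AB| ∈ {39}
|BC| ∈ {13}
|AC| ∈ {13·√(10)}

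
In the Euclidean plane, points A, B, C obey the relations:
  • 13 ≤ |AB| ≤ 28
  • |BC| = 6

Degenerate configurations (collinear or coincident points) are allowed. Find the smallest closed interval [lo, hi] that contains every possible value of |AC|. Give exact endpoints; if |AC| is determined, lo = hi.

|AC| ∈ [7, 34]  (≈ [7.0000, 34.0000])

|AB| ∈ [13, 28]
|BC| ∈ {6}
|AC| ∈ [7, 34]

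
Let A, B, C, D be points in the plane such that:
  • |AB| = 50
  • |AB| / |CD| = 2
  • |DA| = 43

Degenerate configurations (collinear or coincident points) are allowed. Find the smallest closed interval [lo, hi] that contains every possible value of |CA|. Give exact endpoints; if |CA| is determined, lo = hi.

|AB| ∈ {50}
|AD| ∈ {43}
|CD| ∈ {25}
|BD| ∈ [7, 93]
|AC| ∈ [18, 68]
|BC| ∈ [0, 118]

|CA| ∈ [18, 68]  (≈ [18.0000, 68.0000])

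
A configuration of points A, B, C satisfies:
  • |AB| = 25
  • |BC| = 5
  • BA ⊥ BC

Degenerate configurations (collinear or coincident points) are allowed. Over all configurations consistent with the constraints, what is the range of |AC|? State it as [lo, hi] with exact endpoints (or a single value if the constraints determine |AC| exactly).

|AC| = 5·√(26)  (≈ 25.4951)

|AB| ∈ {25}
|BC| ∈ {5}
|AC| ∈ {5·√(26)}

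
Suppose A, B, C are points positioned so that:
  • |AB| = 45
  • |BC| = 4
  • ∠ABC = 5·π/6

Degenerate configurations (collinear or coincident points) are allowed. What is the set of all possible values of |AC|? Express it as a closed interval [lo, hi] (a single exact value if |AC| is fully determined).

|AC| = √(180·√(3) + 2041)  (≈ 48.5054)

|AB| ∈ {45}
|BC| ∈ {4}
|AC| ∈ {√(180·√(3) + 2041)}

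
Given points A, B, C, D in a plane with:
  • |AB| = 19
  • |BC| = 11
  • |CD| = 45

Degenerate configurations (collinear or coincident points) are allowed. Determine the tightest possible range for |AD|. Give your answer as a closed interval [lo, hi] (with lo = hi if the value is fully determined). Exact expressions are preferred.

|AD| ∈ [15, 75]  (≈ [15.0000, 75.0000])

|AB| ∈ {19}
|BC| ∈ {11}
|CD| ∈ {45}
|AC| ∈ [8, 30]
|BD| ∈ [34, 56]
|AD| ∈ [15, 75]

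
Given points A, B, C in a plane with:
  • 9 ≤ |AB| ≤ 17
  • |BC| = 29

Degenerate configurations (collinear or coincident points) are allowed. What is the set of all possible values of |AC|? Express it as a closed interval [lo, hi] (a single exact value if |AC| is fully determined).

|AB| ∈ [9, 17]
|BC| ∈ {29}
|AC| ∈ [12, 46]

|AC| ∈ [12, 46]  (≈ [12.0000, 46.0000])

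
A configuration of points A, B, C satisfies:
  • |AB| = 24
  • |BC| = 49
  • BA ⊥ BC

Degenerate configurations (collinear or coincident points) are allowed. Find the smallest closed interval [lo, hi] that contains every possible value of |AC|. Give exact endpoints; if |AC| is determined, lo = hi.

|AB| ∈ {24}
|BC| ∈ {49}
|AC| ∈ {√(2977)}

|AC| = √(2977)  (≈ 54.5619)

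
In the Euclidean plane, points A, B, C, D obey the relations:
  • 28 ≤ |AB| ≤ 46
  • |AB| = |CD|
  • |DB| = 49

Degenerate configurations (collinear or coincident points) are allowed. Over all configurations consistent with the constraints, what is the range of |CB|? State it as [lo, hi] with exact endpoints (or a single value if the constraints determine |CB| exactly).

|CB| ∈ [3, 95]  (≈ [3.0000, 95.0000])

|AB| ∈ [28, 46]
|BD| ∈ {49}
|CD| ∈ [28, 46]
|AD| ∈ [3, 95]
|BC| ∈ [3, 95]
|AC| ∈ [0, 141]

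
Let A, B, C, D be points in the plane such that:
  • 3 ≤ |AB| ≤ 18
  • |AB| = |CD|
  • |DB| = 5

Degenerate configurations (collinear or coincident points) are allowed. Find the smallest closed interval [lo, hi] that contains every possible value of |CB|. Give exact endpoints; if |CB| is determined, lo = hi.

|AB| ∈ [3, 18]
|BD| ∈ {5}
|CD| ∈ [3, 18]
|AD| ∈ [0, 23]
|BC| ∈ [0, 23]
|AC| ∈ [0, 41]

|CB| ∈ [0, 23]  (≈ [0.0000, 23.0000])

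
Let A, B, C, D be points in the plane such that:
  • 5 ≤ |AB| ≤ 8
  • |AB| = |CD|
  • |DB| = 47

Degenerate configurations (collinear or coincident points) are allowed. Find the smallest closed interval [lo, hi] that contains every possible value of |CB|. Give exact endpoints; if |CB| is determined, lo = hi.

|CB| ∈ [39, 55]  (≈ [39.0000, 55.0000])

|AB| ∈ [5, 8]
|BD| ∈ {47}
|CD| ∈ [5, 8]
|AD| ∈ [39, 55]
|BC| ∈ [39, 55]
|AC| ∈ [31, 63]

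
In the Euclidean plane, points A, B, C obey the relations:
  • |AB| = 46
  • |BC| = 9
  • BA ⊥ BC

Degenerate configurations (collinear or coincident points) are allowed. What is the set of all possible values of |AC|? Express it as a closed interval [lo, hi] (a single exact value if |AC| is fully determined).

|AC| = 13·√(13)  (≈ 46.8722)

|AB| ∈ {46}
|BC| ∈ {9}
|AC| ∈ {13·√(13)}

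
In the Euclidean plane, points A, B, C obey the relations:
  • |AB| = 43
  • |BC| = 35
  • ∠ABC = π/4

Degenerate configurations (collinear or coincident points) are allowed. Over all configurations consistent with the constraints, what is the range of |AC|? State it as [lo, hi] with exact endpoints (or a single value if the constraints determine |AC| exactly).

|AC| = √(3074 - 1505·√(2))  (≈ 30.7507)

|AB| ∈ {43}
|BC| ∈ {35}
|AC| ∈ {√(3074 - 1505·√(2))}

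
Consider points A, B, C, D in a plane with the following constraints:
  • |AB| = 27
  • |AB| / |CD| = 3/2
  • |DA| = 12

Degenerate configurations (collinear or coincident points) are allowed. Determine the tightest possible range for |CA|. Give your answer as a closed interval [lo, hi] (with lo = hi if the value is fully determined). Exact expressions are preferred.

|AB| ∈ {27}
|AD| ∈ {12}
|CD| ∈ {18}
|BD| ∈ [15, 39]
|AC| ∈ [6, 30]
|BC| ∈ [0, 57]

|CA| ∈ [6, 30]  (≈ [6.0000, 30.0000])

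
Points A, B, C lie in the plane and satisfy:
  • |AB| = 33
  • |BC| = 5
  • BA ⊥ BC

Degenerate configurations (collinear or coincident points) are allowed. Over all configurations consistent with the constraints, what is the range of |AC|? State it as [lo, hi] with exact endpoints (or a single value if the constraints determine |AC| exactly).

|AC| = √(1114)  (≈ 33.3766)

|AB| ∈ {33}
|BC| ∈ {5}
|AC| ∈ {√(1114)}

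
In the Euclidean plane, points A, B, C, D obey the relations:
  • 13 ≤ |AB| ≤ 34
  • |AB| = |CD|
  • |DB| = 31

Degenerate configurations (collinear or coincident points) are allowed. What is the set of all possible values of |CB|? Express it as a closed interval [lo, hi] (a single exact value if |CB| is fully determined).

|CB| ∈ [0, 65]  (≈ [0.0000, 65.0000])

|AB| ∈ [13, 34]
|BD| ∈ {31}
|CD| ∈ [13, 34]
|AD| ∈ [0, 65]
|BC| ∈ [0, 65]
|AC| ∈ [0, 99]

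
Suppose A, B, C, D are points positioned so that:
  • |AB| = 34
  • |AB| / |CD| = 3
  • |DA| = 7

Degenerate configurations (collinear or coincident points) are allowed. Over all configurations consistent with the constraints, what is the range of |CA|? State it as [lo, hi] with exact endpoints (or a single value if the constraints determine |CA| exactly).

|AB| ∈ {34}
|AD| ∈ {7}
|CD| ∈ {34/3}
|BD| ∈ [27, 41]
|AC| ∈ [13/3, 55/3]
|BC| ∈ [47/3, 157/3]

|CA| ∈ [13/3, 55/3]  (≈ [4.3333, 18.3333])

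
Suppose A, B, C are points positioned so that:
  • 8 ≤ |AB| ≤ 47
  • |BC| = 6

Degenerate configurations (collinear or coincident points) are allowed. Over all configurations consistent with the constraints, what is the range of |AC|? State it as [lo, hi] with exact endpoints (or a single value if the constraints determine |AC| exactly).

|AC| ∈ [2, 53]  (≈ [2.0000, 53.0000])

|AB| ∈ [8, 47]
|BC| ∈ {6}
|AC| ∈ [2, 53]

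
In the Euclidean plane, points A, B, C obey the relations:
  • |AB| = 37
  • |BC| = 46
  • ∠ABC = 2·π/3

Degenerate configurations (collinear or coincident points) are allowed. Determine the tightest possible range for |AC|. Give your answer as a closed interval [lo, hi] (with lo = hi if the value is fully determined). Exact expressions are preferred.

|AB| ∈ {37}
|BC| ∈ {46}
|AC| ∈ {√(5187)}

|AC| = √(5187)  (≈ 72.0208)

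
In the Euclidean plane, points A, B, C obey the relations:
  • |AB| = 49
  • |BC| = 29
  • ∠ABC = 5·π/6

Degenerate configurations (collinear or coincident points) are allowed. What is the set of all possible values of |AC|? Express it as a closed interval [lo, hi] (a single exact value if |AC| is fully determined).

|AB| ∈ {49}
|BC| ∈ {29}
|AC| ∈ {√(1421·√(3) + 3242)}

|AC| = √(1421·√(3) + 3242)  (≈ 75.5198)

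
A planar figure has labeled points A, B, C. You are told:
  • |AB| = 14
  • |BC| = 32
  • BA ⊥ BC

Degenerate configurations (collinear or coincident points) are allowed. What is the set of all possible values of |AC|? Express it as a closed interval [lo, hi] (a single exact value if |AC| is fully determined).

|AC| = 2·√(305)  (≈ 34.9285)

|AB| ∈ {14}
|BC| ∈ {32}
|AC| ∈ {2·√(305)}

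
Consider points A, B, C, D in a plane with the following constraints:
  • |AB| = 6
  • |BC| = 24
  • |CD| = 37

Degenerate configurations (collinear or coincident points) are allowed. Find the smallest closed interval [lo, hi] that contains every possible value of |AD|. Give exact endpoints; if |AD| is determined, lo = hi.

|AB| ∈ {6}
|BC| ∈ {24}
|CD| ∈ {37}
|AC| ∈ [18, 30]
|BD| ∈ [13, 61]
|AD| ∈ [7, 67]

|AD| ∈ [7, 67]  (≈ [7.0000, 67.0000])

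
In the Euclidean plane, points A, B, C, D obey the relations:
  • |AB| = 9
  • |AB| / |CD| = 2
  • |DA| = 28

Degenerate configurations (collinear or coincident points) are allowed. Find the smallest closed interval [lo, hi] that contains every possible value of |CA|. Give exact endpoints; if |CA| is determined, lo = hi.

|AB| ∈ {9}
|AD| ∈ {28}
|CD| ∈ {9/2}
|BD| ∈ [19, 37]
|AC| ∈ [47/2, 65/2]
|BC| ∈ [29/2, 83/2]

|CA| ∈ [47/2, 65/2]  (≈ [23.5000, 32.5000])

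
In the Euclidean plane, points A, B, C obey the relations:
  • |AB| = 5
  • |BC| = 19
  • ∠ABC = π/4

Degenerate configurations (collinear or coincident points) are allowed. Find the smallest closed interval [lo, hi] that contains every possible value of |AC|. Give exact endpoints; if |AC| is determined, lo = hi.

|AC| = √(386 - 95·√(2))  (≈ 15.8635)

|AB| ∈ {5}
|BC| ∈ {19}
|AC| ∈ {√(386 - 95·√(2))}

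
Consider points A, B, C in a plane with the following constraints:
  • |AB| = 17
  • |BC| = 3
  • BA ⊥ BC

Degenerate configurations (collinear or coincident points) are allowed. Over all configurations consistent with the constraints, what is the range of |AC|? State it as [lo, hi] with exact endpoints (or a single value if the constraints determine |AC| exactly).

|AC| = √(298)  (≈ 17.2627)

|AB| ∈ {17}
|BC| ∈ {3}
|AC| ∈ {√(298)}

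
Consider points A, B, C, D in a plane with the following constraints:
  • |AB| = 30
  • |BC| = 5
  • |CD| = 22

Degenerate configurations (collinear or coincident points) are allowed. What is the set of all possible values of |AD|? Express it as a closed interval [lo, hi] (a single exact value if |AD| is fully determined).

|AD| ∈ [3, 57]  (≈ [3.0000, 57.0000])

|AB| ∈ {30}
|BC| ∈ {5}
|CD| ∈ {22}
|AC| ∈ [25, 35]
|BD| ∈ [17, 27]
|AD| ∈ [3, 57]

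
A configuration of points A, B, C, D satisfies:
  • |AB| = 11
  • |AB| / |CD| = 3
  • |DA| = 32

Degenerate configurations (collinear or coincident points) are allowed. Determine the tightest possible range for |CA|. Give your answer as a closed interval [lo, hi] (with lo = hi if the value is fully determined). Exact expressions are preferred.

|CA| ∈ [85/3, 107/3]  (≈ [28.3333, 35.6667])

|AB| ∈ {11}
|AD| ∈ {32}
|CD| ∈ {11/3}
|BD| ∈ [21, 43]
|AC| ∈ [85/3, 107/3]
|BC| ∈ [52/3, 140/3]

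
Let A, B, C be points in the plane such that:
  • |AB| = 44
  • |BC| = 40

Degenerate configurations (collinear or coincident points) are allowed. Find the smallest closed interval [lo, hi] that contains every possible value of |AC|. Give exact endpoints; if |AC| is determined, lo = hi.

|AB| ∈ {44}
|BC| ∈ {40}
|AC| ∈ [4, 84]

|AC| ∈ [4, 84]  (≈ [4.0000, 84.0000])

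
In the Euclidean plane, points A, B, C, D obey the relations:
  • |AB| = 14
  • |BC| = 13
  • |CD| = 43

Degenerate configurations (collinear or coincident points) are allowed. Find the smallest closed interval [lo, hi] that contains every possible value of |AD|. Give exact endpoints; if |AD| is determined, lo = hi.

|AB| ∈ {14}
|BC| ∈ {13}
|CD| ∈ {43}
|AC| ∈ [1, 27]
|BD| ∈ [30, 56]
|AD| ∈ [16, 70]

|AD| ∈ [16, 70]  (≈ [16.0000, 70.0000])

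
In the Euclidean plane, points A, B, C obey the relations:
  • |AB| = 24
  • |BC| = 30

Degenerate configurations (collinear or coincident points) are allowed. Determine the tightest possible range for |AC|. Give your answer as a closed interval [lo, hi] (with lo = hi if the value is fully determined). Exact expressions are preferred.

|AB| ∈ {24}
|BC| ∈ {30}
|AC| ∈ [6, 54]

|AC| ∈ [6, 54]  (≈ [6.0000, 54.0000])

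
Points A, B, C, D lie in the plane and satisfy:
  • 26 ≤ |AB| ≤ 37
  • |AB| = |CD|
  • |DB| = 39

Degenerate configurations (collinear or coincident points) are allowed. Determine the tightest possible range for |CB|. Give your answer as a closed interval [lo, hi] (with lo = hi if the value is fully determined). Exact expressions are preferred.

|AB| ∈ [26, 37]
|BD| ∈ {39}
|CD| ∈ [26, 37]
|AD| ∈ [2, 76]
|BC| ∈ [2, 76]
|AC| ∈ [0, 113]

|CB| ∈ [2, 76]  (≈ [2.0000, 76.0000])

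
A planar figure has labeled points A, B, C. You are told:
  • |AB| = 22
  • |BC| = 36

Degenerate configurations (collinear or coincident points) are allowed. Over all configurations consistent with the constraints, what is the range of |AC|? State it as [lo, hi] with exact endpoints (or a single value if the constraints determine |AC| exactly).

|AB| ∈ {22}
|BC| ∈ {36}
|AC| ∈ [14, 58]

|AC| ∈ [14, 58]  (≈ [14.0000, 58.0000])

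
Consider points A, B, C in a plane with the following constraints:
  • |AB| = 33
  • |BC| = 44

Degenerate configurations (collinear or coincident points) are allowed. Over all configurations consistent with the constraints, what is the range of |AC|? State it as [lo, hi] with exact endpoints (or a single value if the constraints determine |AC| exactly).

|AC| ∈ [11, 77]  (≈ [11.0000, 77.0000])

|AB| ∈ {33}
|BC| ∈ {44}
|AC| ∈ [11, 77]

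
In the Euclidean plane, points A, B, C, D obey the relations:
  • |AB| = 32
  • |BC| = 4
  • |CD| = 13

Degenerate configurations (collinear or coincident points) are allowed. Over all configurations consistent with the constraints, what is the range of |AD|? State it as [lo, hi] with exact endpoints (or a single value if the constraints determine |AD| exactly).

|AD| ∈ [15, 49]  (≈ [15.0000, 49.0000])

|AB| ∈ {32}
|BC| ∈ {4}
|CD| ∈ {13}
|AC| ∈ [28, 36]
|BD| ∈ [9, 17]
|AD| ∈ [15, 49]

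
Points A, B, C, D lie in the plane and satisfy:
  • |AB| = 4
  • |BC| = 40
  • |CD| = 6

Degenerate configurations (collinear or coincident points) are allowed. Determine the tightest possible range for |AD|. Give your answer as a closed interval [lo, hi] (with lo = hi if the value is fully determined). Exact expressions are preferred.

|AD| ∈ [30, 50]  (≈ [30.0000, 50.0000])

|AB| ∈ {4}
|BC| ∈ {40}
|CD| ∈ {6}
|AC| ∈ [36, 44]
|BD| ∈ [34, 46]
|AD| ∈ [30, 50]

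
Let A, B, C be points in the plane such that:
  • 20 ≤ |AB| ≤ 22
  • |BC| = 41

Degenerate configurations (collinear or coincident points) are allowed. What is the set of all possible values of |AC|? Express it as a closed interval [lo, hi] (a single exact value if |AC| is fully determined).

|AC| ∈ [19, 63]  (≈ [19.0000, 63.0000])

|AB| ∈ [20, 22]
|BC| ∈ {41}
|AC| ∈ [19, 63]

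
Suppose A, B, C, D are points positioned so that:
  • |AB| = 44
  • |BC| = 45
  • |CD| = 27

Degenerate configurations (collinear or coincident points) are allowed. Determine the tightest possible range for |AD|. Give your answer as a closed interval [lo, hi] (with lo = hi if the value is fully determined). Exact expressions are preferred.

|AB| ∈ {44}
|BC| ∈ {45}
|CD| ∈ {27}
|AC| ∈ [1, 89]
|BD| ∈ [18, 72]
|AD| ∈ [0, 116]

|AD| ∈ [0, 116]  (≈ [0.0000, 116.0000])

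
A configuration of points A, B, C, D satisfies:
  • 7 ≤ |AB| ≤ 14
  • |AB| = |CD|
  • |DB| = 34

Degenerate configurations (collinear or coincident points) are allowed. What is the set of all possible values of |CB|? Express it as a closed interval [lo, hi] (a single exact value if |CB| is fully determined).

|CB| ∈ [20, 48]  (≈ [20.0000, 48.0000])

|AB| ∈ [7, 14]
|BD| ∈ {34}
|CD| ∈ [7, 14]
|AD| ∈ [20, 48]
|BC| ∈ [20, 48]
|AC| ∈ [6, 62]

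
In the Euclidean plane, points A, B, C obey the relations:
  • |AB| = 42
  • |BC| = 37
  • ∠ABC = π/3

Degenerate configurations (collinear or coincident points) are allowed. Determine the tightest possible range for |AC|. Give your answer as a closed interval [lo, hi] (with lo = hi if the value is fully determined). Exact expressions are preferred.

|AC| = √(1579)  (≈ 39.7366)

|AB| ∈ {42}
|BC| ∈ {37}
|AC| ∈ {√(1579)}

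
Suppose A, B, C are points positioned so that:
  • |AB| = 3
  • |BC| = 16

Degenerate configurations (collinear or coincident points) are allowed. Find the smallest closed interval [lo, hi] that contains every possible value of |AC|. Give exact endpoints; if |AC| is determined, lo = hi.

|AC| ∈ [13, 19]  (≈ [13.0000, 19.0000])

|AB| ∈ {3}
|BC| ∈ {16}
|AC| ∈ [13, 19]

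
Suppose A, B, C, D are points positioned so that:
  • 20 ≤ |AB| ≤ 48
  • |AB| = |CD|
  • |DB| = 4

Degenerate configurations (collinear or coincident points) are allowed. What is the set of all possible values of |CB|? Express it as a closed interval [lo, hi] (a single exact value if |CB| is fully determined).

|CB| ∈ [16, 52]  (≈ [16.0000, 52.0000])

|AB| ∈ [20, 48]
|BD| ∈ {4}
|CD| ∈ [20, 48]
|AD| ∈ [16, 52]
|BC| ∈ [16, 52]
|AC| ∈ [0, 100]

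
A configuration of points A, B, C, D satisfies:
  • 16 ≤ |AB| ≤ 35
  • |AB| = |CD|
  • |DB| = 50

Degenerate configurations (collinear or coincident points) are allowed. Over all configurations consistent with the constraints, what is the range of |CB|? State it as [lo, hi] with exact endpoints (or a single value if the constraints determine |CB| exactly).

|CB| ∈ [15, 85]  (≈ [15.0000, 85.0000])

|AB| ∈ [16, 35]
|BD| ∈ {50}
|CD| ∈ [16, 35]
|AD| ∈ [15, 85]
|BC| ∈ [15, 85]
|AC| ∈ [0, 120]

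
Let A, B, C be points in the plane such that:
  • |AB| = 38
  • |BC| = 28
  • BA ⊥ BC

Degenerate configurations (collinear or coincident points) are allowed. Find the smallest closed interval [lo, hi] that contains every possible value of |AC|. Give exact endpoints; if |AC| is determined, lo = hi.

|AB| ∈ {38}
|BC| ∈ {28}
|AC| ∈ {2·√(557)}

|AC| = 2·√(557)  (≈ 47.2017)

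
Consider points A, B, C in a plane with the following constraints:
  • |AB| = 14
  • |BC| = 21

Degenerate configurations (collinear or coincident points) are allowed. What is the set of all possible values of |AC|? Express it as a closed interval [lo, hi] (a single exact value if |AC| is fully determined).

|AB| ∈ {14}
|BC| ∈ {21}
|AC| ∈ [7, 35]

|AC| ∈ [7, 35]  (≈ [7.0000, 35.0000])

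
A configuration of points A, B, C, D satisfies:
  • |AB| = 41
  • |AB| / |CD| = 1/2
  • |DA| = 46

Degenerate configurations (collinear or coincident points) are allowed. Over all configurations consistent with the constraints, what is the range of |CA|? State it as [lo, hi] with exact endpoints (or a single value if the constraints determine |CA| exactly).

|AB| ∈ {41}
|AD| ∈ {46}
|CD| ∈ {82}
|BD| ∈ [5, 87]
|AC| ∈ [36, 128]
|BC| ∈ [0, 169]

|CA| ∈ [36, 128]  (≈ [36.0000, 128.0000])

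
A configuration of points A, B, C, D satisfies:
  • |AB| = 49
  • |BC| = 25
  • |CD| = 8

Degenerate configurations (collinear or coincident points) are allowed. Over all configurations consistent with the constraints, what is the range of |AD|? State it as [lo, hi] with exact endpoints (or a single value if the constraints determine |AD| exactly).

|AD| ∈ [16, 82]  (≈ [16.0000, 82.0000])

|AB| ∈ {49}
|BC| ∈ {25}
|CD| ∈ {8}
|AC| ∈ [24, 74]
|BD| ∈ [17, 33]
|AD| ∈ [16, 82]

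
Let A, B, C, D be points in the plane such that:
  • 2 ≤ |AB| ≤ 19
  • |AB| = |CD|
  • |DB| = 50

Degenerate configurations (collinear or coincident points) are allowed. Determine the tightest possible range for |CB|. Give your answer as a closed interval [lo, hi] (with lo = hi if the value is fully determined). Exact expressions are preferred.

|CB| ∈ [31, 69]  (≈ [31.0000, 69.0000])

|AB| ∈ [2, 19]
|BD| ∈ {50}
|CD| ∈ [2, 19]
|AD| ∈ [31, 69]
|BC| ∈ [31, 69]
|AC| ∈ [12, 88]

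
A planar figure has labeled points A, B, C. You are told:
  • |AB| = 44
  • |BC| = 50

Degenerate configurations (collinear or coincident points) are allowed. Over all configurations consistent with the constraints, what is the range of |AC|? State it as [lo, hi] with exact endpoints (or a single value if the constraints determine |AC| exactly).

|AB| ∈ {44}
|BC| ∈ {50}
|AC| ∈ [6, 94]

|AC| ∈ [6, 94]  (≈ [6.0000, 94.0000])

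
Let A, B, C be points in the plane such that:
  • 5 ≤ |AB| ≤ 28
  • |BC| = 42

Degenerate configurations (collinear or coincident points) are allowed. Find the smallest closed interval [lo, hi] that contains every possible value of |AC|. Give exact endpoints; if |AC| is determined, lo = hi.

|AB| ∈ [5, 28]
|BC| ∈ {42}
|AC| ∈ [14, 70]

|AC| ∈ [14, 70]  (≈ [14.0000, 70.0000])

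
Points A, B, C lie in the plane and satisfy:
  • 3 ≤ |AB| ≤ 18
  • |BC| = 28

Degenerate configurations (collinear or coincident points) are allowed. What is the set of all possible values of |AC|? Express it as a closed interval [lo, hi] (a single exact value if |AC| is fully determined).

|AB| ∈ [3, 18]
|BC| ∈ {28}
|AC| ∈ [10, 46]

|AC| ∈ [10, 46]  (≈ [10.0000, 46.0000])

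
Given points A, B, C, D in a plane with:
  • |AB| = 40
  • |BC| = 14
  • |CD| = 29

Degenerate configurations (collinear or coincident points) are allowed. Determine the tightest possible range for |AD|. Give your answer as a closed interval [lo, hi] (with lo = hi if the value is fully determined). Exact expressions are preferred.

|AB| ∈ {40}
|BC| ∈ {14}
|CD| ∈ {29}
|AC| ∈ [26, 54]
|BD| ∈ [15, 43]
|AD| ∈ [0, 83]

|AD| ∈ [0, 83]  (≈ [0.0000, 83.0000])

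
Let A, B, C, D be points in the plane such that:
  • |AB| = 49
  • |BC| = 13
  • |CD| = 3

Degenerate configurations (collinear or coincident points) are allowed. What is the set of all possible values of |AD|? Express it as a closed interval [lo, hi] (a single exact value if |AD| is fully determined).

|AD| ∈ [33, 65]  (≈ [33.0000, 65.0000])

|AB| ∈ {49}
|BC| ∈ {13}
|CD| ∈ {3}
|AC| ∈ [36, 62]
|BD| ∈ [10, 16]
|AD| ∈ [33, 65]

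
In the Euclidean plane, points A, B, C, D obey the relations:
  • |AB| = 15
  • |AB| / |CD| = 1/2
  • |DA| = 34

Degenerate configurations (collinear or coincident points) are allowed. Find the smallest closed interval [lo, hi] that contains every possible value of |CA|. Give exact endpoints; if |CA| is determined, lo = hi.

|AB| ∈ {15}
|AD| ∈ {34}
|CD| ∈ {30}
|BD| ∈ [19, 49]
|AC| ∈ [4, 64]
|BC| ∈ [0, 79]

|CA| ∈ [4, 64]  (≈ [4.0000, 64.0000])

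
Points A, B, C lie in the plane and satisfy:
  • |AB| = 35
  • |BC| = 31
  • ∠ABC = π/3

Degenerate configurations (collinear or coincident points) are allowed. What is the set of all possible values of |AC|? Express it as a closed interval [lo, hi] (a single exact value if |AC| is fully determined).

|AB| ∈ {35}
|BC| ∈ {31}
|AC| ∈ {√(1101)}

|AC| = √(1101)  (≈ 33.1813)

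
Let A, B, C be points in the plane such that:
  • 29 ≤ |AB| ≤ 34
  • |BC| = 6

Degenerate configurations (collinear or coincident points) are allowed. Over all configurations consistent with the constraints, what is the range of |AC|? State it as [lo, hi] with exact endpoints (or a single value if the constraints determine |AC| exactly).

|AB| ∈ [29, 34]
|BC| ∈ {6}
|AC| ∈ [23, 40]

|AC| ∈ [23, 40]  (≈ [23.0000, 40.0000])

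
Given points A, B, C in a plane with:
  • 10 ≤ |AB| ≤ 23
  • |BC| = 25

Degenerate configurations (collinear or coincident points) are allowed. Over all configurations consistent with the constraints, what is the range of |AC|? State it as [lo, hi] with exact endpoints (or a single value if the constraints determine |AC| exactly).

|AB| ∈ [10, 23]
|BC| ∈ {25}
|AC| ∈ [2, 48]

|AC| ∈ [2, 48]  (≈ [2.0000, 48.0000])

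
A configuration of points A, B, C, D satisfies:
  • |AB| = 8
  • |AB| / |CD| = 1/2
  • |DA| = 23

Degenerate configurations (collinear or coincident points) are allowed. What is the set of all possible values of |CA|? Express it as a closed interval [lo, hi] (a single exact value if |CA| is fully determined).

|CA| ∈ [7, 39]  (≈ [7.0000, 39.0000])

|AB| ∈ {8}
|AD| ∈ {23}
|CD| ∈ {16}
|BD| ∈ [15, 31]
|AC| ∈ [7, 39]
|BC| ∈ [0, 47]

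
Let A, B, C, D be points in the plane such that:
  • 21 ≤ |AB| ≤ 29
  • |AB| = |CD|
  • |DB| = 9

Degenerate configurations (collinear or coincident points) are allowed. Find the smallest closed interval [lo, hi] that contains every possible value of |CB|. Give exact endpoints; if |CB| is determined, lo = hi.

|CB| ∈ [12, 38]  (≈ [12.0000, 38.0000])

|AB| ∈ [21, 29]
|BD| ∈ {9}
|CD| ∈ [21, 29]
|AD| ∈ [12, 38]
|BC| ∈ [12, 38]
|AC| ∈ [0, 67]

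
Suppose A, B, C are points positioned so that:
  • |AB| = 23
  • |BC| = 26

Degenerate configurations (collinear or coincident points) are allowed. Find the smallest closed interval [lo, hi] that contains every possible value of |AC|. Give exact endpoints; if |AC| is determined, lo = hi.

|AC| ∈ [3, 49]  (≈ [3.0000, 49.0000])

|AB| ∈ {23}
|BC| ∈ {26}
|AC| ∈ [3, 49]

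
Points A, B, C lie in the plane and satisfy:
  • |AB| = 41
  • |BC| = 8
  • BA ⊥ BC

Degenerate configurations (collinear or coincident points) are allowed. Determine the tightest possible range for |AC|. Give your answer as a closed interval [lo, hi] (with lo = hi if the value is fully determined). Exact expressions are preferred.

|AB| ∈ {41}
|BC| ∈ {8}
|AC| ∈ {√(1745)}

|AC| = √(1745)  (≈ 41.7732)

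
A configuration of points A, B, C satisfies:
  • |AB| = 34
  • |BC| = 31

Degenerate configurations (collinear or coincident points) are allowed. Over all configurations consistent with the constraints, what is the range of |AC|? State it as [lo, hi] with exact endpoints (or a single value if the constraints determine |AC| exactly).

|AB| ∈ {34}
|BC| ∈ {31}
|AC| ∈ [3, 65]

|AC| ∈ [3, 65]  (≈ [3.0000, 65.0000])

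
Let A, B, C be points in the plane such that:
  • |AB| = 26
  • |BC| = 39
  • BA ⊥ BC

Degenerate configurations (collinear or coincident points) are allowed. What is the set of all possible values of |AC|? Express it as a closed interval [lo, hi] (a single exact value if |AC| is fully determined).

|AC| = 13·√(13)  (≈ 46.8722)

|AB| ∈ {26}
|BC| ∈ {39}
|AC| ∈ {13·√(13)}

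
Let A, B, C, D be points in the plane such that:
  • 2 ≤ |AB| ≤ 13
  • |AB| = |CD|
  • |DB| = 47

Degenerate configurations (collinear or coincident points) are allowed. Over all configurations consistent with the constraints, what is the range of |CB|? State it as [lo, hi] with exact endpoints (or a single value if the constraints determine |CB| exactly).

|CB| ∈ [34, 60]  (≈ [34.0000, 60.0000])

|AB| ∈ [2, 13]
|BD| ∈ {47}
|CD| ∈ [2, 13]
|AD| ∈ [34, 60]
|BC| ∈ [34, 60]
|AC| ∈ [21, 73]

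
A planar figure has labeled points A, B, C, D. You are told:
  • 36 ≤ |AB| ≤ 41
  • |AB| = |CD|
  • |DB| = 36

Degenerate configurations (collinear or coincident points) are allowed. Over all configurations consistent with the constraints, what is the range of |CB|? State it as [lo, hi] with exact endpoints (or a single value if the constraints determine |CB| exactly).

|CB| ∈ [0, 77]  (≈ [0.0000, 77.0000])

|AB| ∈ [36, 41]
|BD| ∈ {36}
|CD| ∈ [36, 41]
|AD| ∈ [0, 77]
|BC| ∈ [0, 77]
|AC| ∈ [0, 118]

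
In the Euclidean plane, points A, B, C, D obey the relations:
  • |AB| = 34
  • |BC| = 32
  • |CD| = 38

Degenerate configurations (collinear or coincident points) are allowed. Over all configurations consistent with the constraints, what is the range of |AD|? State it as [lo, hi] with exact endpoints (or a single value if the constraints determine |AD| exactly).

|AB| ∈ {34}
|BC| ∈ {32}
|CD| ∈ {38}
|AC| ∈ [2, 66]
|BD| ∈ [6, 70]
|AD| ∈ [0, 104]

|AD| ∈ [0, 104]  (≈ [0.0000, 104.0000])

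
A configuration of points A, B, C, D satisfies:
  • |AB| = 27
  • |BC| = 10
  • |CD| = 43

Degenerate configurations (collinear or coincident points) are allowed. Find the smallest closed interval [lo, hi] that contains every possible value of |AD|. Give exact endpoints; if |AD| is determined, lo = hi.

|AB| ∈ {27}
|BC| ∈ {10}
|CD| ∈ {43}
|AC| ∈ [17, 37]
|BD| ∈ [33, 53]
|AD| ∈ [6, 80]

|AD| ∈ [6, 80]  (≈ [6.0000, 80.0000])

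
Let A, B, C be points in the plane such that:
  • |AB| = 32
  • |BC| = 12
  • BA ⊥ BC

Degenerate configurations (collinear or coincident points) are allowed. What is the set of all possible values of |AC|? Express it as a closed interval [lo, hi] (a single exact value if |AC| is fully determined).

|AB| ∈ {32}
|BC| ∈ {12}
|AC| ∈ {4·√(73)}

|AC| = 4·√(73)  (≈ 34.1760)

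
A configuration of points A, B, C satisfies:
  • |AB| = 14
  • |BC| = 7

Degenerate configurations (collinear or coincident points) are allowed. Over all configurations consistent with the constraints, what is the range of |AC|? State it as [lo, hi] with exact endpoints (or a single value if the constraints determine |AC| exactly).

|AB| ∈ {14}
|BC| ∈ {7}
|AC| ∈ [7, 21]

|AC| ∈ [7, 21]  (≈ [7.0000, 21.0000])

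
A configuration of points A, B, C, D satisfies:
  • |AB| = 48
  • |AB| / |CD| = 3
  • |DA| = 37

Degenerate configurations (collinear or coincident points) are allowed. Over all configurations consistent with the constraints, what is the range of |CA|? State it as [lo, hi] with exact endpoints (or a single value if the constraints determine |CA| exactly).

|AB| ∈ {48}
|AD| ∈ {37}
|CD| ∈ {16}
|BD| ∈ [11, 85]
|AC| ∈ [21, 53]
|BC| ∈ [0, 101]

|CA| ∈ [21, 53]  (≈ [21.0000, 53.0000])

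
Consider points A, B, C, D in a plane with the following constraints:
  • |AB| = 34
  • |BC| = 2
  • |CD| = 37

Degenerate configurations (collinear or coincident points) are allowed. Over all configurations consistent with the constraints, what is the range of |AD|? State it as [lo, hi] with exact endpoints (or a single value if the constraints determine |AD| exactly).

|AB| ∈ {34}
|BC| ∈ {2}
|CD| ∈ {37}
|AC| ∈ [32, 36]
|BD| ∈ [35, 39]
|AD| ∈ [1, 73]

|AD| ∈ [1, 73]  (≈ [1.0000, 73.0000])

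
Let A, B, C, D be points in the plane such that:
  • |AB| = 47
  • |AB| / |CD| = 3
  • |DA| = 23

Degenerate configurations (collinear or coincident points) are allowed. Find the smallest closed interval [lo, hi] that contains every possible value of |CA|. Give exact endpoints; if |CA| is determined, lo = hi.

|AB| ∈ {47}
|AD| ∈ {23}
|CD| ∈ {47/3}
|BD| ∈ [24, 70]
|AC| ∈ [22/3, 116/3]
|BC| ∈ [25/3, 257/3]

|CA| ∈ [22/3, 116/3]  (≈ [7.3333, 38.6667])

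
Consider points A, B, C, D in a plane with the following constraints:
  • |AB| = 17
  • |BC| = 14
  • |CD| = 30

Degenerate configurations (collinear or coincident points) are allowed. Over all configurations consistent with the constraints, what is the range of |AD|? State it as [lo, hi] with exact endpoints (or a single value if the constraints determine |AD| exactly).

|AB| ∈ {17}
|BC| ∈ {14}
|CD| ∈ {30}
|AC| ∈ [3, 31]
|BD| ∈ [16, 44]
|AD| ∈ [0, 61]

|AD| ∈ [0, 61]  (≈ [0.0000, 61.0000])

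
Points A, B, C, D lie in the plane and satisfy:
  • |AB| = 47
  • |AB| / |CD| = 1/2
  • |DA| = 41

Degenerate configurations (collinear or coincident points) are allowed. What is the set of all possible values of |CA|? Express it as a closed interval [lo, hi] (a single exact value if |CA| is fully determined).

|AB| ∈ {47}
|AD| ∈ {41}
|CD| ∈ {94}
|BD| ∈ [6, 88]
|AC| ∈ [53, 135]
|BC| ∈ [6, 182]

|CA| ∈ [53, 135]  (≈ [53.0000, 135.0000])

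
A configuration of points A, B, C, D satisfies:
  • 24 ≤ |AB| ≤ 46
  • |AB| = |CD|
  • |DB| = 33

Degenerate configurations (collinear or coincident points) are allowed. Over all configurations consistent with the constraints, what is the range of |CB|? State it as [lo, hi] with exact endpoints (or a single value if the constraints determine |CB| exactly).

|AB| ∈ [24, 46]
|BD| ∈ {33}
|CD| ∈ [24, 46]
|AD| ∈ [0, 79]
|BC| ∈ [0, 79]
|AC| ∈ [0, 125]

|CB| ∈ [0, 79]  (≈ [0.0000, 79.0000])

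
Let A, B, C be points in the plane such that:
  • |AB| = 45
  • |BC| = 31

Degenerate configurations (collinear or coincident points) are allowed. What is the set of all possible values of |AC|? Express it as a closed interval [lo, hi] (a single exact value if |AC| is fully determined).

|AB| ∈ {45}
|BC| ∈ {31}
|AC| ∈ [14, 76]

|AC| ∈ [14, 76]  (≈ [14.0000, 76.0000])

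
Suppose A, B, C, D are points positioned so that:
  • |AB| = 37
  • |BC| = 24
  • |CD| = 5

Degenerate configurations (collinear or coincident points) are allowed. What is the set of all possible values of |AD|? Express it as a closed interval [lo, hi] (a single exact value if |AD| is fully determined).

|AB| ∈ {37}
|BC| ∈ {24}
|CD| ∈ {5}
|AC| ∈ [13, 61]
|BD| ∈ [19, 29]
|AD| ∈ [8, 66]

|AD| ∈ [8, 66]  (≈ [8.0000, 66.0000])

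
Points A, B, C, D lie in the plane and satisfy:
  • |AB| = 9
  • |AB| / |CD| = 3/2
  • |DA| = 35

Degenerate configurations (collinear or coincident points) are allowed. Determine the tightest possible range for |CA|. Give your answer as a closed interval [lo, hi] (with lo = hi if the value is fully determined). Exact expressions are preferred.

|AB| ∈ {9}
|AD| ∈ {35}
|CD| ∈ {6}
|BD| ∈ [26, 44]
|AC| ∈ [29, 41]
|BC| ∈ [20, 50]

|CA| ∈ [29, 41]  (≈ [29.0000, 41.0000])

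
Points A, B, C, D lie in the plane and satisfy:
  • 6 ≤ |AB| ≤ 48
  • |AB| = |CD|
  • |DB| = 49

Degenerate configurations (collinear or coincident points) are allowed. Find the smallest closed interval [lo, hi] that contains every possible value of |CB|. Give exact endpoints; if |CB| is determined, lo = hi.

|AB| ∈ [6, 48]
|BD| ∈ {49}
|CD| ∈ [6, 48]
|AD| ∈ [1, 97]
|BC| ∈ [1, 97]
|AC| ∈ [0, 145]

|CB| ∈ [1, 97]  (≈ [1.0000, 97.0000])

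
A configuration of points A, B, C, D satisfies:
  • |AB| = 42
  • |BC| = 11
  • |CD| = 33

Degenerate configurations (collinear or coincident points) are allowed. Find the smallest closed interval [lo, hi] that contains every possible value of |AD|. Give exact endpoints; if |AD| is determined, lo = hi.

|AB| ∈ {42}
|BC| ∈ {11}
|CD| ∈ {33}
|AC| ∈ [31, 53]
|BD| ∈ [22, 44]
|AD| ∈ [0, 86]

|AD| ∈ [0, 86]  (≈ [0.0000, 86.0000])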